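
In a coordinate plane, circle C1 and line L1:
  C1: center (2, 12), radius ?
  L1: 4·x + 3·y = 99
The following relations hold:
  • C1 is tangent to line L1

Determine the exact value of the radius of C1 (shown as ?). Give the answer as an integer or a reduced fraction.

1. [C1‖L1]  r_C1² − 121 = 0  ⇒  r_C1 = 11 (r>0 drops 1)

11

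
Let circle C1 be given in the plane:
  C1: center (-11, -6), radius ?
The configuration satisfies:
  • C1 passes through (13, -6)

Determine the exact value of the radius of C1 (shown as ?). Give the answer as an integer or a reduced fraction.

1. [C1∋P]  r_C1² − 576 = 0  ⇒  r_C1 = 24 (r>0 drops 1)

24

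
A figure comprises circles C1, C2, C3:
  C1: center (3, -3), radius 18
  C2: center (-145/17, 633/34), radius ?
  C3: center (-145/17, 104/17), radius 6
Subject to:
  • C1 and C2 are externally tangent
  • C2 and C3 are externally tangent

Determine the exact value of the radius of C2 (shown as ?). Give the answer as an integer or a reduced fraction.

1. [ext C1·C2]  r_C2² + 36r_C2 − 1105/4 = 0  ⇒  r_C2 = 13/2 (r>0 drops 1)
2. [ext C2·C3]  r_C2² + 12r_C2 − 481/4 = 0  ⇒  r_C2 = 13/2 (r>0 drops 1)

13/2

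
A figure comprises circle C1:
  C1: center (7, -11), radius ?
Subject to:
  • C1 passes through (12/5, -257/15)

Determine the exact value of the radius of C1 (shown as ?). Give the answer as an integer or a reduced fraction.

23/3

1. [C1∋P]  r_C1² − 529/9 = 0  ⇒  r_C1 = 23/3 (r>0 drops 1)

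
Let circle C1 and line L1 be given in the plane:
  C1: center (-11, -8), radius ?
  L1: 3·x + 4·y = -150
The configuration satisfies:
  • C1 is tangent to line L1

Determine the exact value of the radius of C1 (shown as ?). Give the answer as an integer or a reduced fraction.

17

1. [C1‖L1]  r_C1² − 289 = 0  ⇒  r_C1 = 17 (r>0 drops 1)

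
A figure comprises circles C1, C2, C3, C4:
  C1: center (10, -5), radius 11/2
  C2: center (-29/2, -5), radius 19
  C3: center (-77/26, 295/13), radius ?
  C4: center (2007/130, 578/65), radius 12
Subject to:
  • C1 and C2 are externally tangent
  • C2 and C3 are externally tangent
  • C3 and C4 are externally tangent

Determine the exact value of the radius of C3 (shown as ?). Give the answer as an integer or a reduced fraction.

1. [ext C2·C3]  r_C3² + 38r_C3 − 539 = 0  ⇒  r_C3 = 11 (r>0 drops 1)
2. [ext C3·C4]  r_C3² + 24r_C3 − 385 = 0  ⇒  r_C3 = 11 (r>0 drops 1)

11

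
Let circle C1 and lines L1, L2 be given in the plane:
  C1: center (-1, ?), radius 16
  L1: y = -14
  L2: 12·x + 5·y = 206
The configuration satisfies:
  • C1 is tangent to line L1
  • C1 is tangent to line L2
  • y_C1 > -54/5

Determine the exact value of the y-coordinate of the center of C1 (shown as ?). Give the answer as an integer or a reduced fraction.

1. [C1‖L1]  y_C1² + 28y_C1 − 60 = 0  ⇒  y_C1 = -30 or 2
2. [C1‖L2]  y_C1² − (436/5)y_C1 + 852/5 = 0  ⇒  y_C1 = 2 or 426/5

2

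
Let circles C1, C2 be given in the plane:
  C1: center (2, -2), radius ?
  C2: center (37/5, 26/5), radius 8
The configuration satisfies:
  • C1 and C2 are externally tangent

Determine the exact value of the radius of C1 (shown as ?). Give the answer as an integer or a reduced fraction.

1

1. [ext C1·C2]  r_C1² + 16r_C1 − 17 = 0  ⇒  r_C1 = 1 (r>0 drops 1)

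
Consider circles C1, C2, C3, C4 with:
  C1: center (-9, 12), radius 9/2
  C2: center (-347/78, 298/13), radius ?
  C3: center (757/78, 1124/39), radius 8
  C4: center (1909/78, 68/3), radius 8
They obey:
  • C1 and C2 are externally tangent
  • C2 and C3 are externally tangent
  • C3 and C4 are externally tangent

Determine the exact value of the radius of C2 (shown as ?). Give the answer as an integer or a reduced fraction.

22/3

1. [ext C1·C2]  r_C2² + 9r_C2 − 1078/9 = 0  ⇒  r_C2 = 22/3 (r>0 drops 1)
2. [ext C2·C3]  r_C2² + 16r_C2 − 1540/9 = 0  ⇒  r_C2 = 22/3 (r>0 drops 1)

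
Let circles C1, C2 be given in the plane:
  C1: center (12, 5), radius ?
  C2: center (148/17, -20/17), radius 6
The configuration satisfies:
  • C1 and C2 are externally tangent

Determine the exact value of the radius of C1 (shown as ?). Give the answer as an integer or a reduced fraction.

1

1. [ext C1·C2]  r_C1² + 12r_C1 − 13 = 0  ⇒  r_C1 = 1 (r>0 drops 1)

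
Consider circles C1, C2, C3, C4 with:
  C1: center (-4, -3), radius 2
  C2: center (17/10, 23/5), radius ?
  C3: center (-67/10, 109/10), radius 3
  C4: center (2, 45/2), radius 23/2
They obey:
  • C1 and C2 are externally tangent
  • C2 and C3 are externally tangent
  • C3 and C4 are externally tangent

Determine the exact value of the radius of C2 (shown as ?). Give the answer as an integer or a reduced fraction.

15/2

1. [ext C1·C2]  r_C2² + 4r_C2 − 345/4 = 0  ⇒  r_C2 = 15/2 (r>0 drops 1)
2. [ext C2·C3]  r_C2² + 6r_C2 − 405/4 = 0  ⇒  r_C2 = 15/2 (r>0 drops 1)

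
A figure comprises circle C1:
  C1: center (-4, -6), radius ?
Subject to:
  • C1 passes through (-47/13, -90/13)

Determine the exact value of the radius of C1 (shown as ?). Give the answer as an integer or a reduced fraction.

1

1. [C1∋P]  r_C1² − 1 = 0  ⇒  r_C1 = 1 (r>0 drops 1)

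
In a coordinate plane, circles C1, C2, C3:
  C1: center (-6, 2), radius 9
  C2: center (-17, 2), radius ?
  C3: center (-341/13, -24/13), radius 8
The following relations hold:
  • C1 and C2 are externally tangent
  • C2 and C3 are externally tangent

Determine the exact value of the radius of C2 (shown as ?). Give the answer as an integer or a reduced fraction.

1. [ext C1·C2]  r_C2² + 18r_C2 − 40 = 0  ⇒  r_C2 = 2 (r>0 drops 1)
2. [ext C2·C3]  r_C2² + 16r_C2 − 36 = 0  ⇒  r_C2 = 2 (r>0 drops 1)

2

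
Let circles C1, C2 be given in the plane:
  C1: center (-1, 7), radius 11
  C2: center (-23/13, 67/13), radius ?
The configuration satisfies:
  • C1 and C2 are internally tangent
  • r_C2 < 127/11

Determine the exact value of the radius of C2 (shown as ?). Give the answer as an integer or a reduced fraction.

1. [int C1,C2]  r_C2² − 22r_C2 + 117 = 0  ⇒  r_C2 = 9 or 13
2. given r_C2 < 127/11: keep 9

9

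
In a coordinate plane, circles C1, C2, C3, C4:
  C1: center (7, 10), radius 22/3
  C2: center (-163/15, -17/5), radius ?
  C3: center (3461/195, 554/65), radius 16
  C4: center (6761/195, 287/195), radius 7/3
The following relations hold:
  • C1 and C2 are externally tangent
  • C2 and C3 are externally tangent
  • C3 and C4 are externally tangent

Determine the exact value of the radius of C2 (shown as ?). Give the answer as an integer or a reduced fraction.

15

1. [ext C1·C2]  r_C2² + (44/3)r_C2 − 445 = 0  ⇒  r_C2 = 15 (r>0 drops 1)
2. [ext C2·C3]  r_C2² + 32r_C2 − 705 = 0  ⇒  r_C2 = 15 (r>0 drops 1)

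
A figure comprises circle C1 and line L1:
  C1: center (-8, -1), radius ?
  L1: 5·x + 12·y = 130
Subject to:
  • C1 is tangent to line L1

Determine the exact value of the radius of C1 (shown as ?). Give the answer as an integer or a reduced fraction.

14

1. [C1‖L1]  r_C1² − 196 = 0  ⇒  r_C1 = 14 (r>0 drops 1)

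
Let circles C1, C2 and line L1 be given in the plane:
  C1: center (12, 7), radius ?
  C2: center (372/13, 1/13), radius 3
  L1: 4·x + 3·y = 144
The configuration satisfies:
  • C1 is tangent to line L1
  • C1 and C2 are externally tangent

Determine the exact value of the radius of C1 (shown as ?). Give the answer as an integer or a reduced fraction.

15

1. [C1‖L1]  r_C1² − 225 = 0  ⇒  r_C1 = 15 (r>0 drops 1)
2. [ext C1·C2]  r_C1² + 6r_C1 − 315 = 0  ⇒  r_C1 = 15 (r>0 drops 1)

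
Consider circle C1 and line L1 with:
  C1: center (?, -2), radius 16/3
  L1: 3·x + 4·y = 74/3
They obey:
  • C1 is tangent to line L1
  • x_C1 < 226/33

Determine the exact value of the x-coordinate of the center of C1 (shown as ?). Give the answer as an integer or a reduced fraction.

1. [C1‖L1]  x_C1² − (196/9)x_C1 + 356/9 = 0  ⇒  x_C1 = 2 or 178/9
2. given x_C1 < 226/33: keep 2

2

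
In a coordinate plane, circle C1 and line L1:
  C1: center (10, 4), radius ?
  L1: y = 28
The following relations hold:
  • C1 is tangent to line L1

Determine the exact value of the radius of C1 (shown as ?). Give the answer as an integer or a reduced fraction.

24

1. [C1‖L1]  r_C1² − 576 = 0  ⇒  r_C1 = 24 (r>0 drops 1)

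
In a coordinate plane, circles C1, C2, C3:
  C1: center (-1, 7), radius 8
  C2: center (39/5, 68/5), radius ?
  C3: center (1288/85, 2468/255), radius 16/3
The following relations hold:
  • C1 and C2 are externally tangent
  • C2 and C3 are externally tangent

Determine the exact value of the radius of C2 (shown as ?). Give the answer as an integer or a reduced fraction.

3

1. [ext C1·C2]  r_C2² + 16r_C2 − 57 = 0  ⇒  r_C2 = 3 (r>0 drops 1)
2. [ext C2·C3]  r_C2² + (32/3)r_C2 − 41 = 0  ⇒  r_C2 = 3 (r>0 drops 1)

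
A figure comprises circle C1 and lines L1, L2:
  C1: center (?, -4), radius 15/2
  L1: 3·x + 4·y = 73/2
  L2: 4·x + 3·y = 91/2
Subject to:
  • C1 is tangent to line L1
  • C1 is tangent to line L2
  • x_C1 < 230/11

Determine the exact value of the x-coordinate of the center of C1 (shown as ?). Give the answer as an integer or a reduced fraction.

5

1. [C1‖L1]  x_C1² − 35x_C1 + 150 = 0  ⇒  x_C1 = 5 or 30
2. [C1‖L2]  x_C1² − (115/4)x_C1 + 475/4 = 0  ⇒  x_C1 = 5 or 95/4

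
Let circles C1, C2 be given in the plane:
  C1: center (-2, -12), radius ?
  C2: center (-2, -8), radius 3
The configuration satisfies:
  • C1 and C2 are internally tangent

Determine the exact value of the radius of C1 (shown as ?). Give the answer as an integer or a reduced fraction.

1. [int C1,C2]  r_C1² − 6r_C1 − 7 = 0  ⇒  r_C1 = 7 (r>0 drops 1)

7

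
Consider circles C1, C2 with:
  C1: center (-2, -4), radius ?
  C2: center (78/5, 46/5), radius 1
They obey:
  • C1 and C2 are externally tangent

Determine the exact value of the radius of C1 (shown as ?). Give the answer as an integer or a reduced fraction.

21

1. [ext C1·C2]  r_C1² + 2r_C1 − 483 = 0  ⇒  r_C1 = 21 (r>0 drops 1)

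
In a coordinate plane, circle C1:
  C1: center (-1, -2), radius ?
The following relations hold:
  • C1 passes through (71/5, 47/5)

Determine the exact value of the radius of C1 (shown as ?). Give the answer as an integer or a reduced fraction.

19

1. [C1∋P]  r_C1² − 361 = 0  ⇒  r_C1 = 19 (r>0 drops 1)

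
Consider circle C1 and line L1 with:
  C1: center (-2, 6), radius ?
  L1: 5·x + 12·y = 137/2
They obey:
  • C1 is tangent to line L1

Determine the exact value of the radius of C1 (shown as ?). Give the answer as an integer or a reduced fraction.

1/2

1. [C1‖L1]  r_C1² − 1/4 = 0  ⇒  r_C1 = 1/2 (r>0 drops 1)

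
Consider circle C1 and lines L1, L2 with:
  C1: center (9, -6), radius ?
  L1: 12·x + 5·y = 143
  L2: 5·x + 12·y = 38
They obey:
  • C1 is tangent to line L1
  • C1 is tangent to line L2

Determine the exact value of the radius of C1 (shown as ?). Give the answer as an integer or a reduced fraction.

5

1. [C1‖L1]  r_C1² − 25 = 0  ⇒  r_C1 = 5 (r>0 drops 1)
2. [C1‖L2]  r_C1² − 25 = 0  ⇒  r_C1 = 5 (r>0 drops 1)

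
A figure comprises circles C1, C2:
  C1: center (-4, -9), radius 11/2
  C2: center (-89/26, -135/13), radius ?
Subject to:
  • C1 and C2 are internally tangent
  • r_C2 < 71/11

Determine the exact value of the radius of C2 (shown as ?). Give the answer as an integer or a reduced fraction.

4

1. [int C1,C2]  r_C2² − 11r_C2 + 28 = 0  ⇒  r_C2 = 4 or 7
2. given r_C2 < 71/11: keep 4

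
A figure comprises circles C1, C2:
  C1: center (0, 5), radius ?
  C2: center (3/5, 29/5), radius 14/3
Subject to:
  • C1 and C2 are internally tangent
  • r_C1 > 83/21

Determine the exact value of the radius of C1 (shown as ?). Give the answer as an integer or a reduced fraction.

17/3

1. [int C1,C2]  r_C1² − (28/3)r_C1 + 187/9 = 0  ⇒  r_C1 = 11/3 or 17/3
2. given r_C1 > 83/21: keep 17/3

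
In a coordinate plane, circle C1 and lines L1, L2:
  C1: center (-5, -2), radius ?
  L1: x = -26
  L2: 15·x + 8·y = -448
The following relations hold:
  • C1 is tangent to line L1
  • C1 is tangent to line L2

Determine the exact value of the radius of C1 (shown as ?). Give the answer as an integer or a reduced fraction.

21

1. [C1‖L1]  r_C1² − 441 = 0  ⇒  r_C1 = 21 (r>0 drops 1)
2. [C1‖L2]  r_C1² − 441 = 0  ⇒  r_C1 = 21 (r>0 drops 1)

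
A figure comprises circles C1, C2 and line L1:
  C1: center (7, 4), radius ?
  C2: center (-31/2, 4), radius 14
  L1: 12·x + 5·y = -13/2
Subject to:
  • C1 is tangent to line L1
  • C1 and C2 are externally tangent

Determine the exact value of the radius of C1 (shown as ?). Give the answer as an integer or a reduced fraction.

1. [C1‖L1]  r_C1² − 289/4 = 0  ⇒  r_C1 = 17/2 (r>0 drops 1)
2. [ext C1·C2]  r_C1² + 28r_C1 − 1241/4 = 0  ⇒  r_C1 = 17/2 (r>0 drops 1)

17/2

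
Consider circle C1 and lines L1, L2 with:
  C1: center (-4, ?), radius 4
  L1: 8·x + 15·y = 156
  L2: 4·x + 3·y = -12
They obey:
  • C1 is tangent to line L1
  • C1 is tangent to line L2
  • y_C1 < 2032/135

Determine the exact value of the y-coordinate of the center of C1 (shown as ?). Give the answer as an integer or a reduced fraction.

1. [C1‖L1]  y_C1² − (376/15)y_C1 + 2048/15 = 0  ⇒  y_C1 = 8 or 256/15
2. [C1‖L2]  y_C1² − (8/3)y_C1 − 128/3 = 0  ⇒  y_C1 = -16/3 or 8

8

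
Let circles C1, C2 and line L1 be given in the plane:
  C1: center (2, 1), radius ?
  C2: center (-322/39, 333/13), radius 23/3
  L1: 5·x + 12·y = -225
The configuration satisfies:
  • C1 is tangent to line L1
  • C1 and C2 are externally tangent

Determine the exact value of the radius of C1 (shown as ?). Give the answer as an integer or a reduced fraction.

19

1. [C1‖L1]  r_C1² − 361 = 0  ⇒  r_C1 = 19 (r>0 drops 1)
2. [ext C1·C2]  r_C1² + (46/3)r_C1 − 1957/3 = 0  ⇒  r_C1 = 19 (r>0 drops 1)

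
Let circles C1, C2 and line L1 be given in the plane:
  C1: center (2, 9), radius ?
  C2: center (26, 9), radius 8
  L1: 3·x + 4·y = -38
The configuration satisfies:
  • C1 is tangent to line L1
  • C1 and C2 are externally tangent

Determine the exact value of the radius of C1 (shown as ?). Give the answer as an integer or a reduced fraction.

1. [C1‖L1]  r_C1² − 256 = 0  ⇒  r_C1 = 16 (r>0 drops 1)
2. [ext C1·C2]  r_C1² + 16r_C1 − 512 = 0  ⇒  r_C1 = 16 (r>0 drops 1)

16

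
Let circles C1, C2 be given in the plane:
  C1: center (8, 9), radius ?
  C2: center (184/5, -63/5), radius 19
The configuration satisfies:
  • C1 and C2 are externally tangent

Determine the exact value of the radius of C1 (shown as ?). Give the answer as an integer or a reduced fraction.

1. [ext C1·C2]  r_C1² + 38r_C1 − 935 = 0  ⇒  r_C1 = 17 (r>0 drops 1)

17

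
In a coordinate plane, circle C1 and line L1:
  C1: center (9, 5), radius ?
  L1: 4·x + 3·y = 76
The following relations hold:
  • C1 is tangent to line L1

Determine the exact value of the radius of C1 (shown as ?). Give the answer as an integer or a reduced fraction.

1. [C1‖L1]  r_C1² − 25 = 0  ⇒  r_C1 = 5 (r>0 drops 1)

5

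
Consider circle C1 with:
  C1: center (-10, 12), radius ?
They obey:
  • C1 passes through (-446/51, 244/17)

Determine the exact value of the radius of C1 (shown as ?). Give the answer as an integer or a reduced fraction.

8/3

1. [C1∋P]  r_C1² − 64/9 = 0  ⇒  r_C1 = 8/3 (r>0 drops 1)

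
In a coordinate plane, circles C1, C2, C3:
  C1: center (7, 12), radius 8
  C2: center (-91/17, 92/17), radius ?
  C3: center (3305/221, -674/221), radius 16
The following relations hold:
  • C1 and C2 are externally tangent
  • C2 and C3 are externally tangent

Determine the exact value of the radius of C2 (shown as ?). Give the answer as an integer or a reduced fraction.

6

1. [ext C1·C2]  r_C2² + 16r_C2 − 132 = 0  ⇒  r_C2 = 6 (r>0 drops 1)
2. [ext C2·C3]  r_C2² + 32r_C2 − 228 = 0  ⇒  r_C2 = 6 (r>0 drops 1)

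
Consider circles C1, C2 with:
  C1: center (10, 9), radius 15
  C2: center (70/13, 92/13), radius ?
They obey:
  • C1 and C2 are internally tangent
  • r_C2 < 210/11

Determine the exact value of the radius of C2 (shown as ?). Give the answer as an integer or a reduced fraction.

1. [int C1,C2]  r_C2² − 30r_C2 + 200 = 0  ⇒  r_C2 = 10 or 20
2. given r_C2 < 210/11: keep 10

10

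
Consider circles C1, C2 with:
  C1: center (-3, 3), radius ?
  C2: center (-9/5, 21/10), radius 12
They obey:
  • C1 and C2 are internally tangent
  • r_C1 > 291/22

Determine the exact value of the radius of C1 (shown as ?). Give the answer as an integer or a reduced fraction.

27/2

1. [int C1,C2]  r_C1² − 24r_C1 + 567/4 = 0  ⇒  r_C1 = 21/2 or 27/2
2. given r_C1 > 291/22: keep 27/2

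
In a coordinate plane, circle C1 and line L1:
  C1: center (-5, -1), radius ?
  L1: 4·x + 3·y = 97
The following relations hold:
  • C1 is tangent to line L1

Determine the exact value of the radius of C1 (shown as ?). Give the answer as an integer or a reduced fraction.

24

1. [C1‖L1]  r_C1² − 576 = 0  ⇒  r_C1 = 24 (r>0 drops 1)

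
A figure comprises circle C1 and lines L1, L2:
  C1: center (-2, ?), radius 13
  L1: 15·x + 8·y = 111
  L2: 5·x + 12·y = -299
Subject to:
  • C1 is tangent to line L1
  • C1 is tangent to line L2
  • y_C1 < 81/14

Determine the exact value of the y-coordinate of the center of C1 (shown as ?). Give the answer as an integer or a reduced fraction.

-10

1. [C1‖L1]  y_C1² − (141/4)y_C1 − 905/2 = 0  ⇒  y_C1 = -10 or 181/4
2. [C1‖L2]  y_C1² + (289/6)y_C1 + 1145/3 = 0  ⇒  y_C1 = -229/6 or -10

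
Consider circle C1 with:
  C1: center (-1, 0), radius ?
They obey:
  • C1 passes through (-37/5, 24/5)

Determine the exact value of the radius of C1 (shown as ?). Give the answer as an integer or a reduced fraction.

8

1. [C1∋P]  r_C1² − 64 = 0  ⇒  r_C1 = 8 (r>0 drops 1)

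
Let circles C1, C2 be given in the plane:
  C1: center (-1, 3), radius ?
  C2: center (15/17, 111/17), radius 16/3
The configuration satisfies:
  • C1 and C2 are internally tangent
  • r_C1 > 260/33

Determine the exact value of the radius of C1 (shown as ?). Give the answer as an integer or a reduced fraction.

1. [int C1,C2]  r_C1² − (32/3)r_C1 + 112/9 = 0  ⇒  r_C1 = 4/3 or 28/3
2. given r_C1 > 260/33: keep 28/3

28/3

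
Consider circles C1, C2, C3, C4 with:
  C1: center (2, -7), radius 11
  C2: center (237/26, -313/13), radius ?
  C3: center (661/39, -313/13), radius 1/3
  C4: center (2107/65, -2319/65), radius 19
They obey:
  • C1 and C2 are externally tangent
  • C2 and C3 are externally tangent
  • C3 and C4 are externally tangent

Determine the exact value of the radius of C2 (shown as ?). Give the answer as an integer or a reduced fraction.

1. [ext C1·C2]  r_C2² + 22r_C2 − 885/4 = 0  ⇒  r_C2 = 15/2 (r>0 drops 1)
2. [ext C2·C3]  r_C2² + (2/3)r_C2 − 245/4 = 0  ⇒  r_C2 = 15/2 (r>0 drops 1)

15/2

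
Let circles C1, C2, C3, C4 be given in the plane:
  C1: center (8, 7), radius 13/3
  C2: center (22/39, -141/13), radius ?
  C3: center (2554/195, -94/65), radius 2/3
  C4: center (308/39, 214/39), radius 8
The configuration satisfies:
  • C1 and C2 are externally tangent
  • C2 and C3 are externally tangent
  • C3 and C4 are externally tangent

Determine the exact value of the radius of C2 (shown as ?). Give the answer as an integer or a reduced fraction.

15

1. [ext C1·C2]  r_C2² + (26/3)r_C2 − 355 = 0  ⇒  r_C2 = 15 (r>0 drops 1)
2. [ext C2·C3]  r_C2² + (4/3)r_C2 − 245 = 0  ⇒  r_C2 = 15 (r>0 drops 1)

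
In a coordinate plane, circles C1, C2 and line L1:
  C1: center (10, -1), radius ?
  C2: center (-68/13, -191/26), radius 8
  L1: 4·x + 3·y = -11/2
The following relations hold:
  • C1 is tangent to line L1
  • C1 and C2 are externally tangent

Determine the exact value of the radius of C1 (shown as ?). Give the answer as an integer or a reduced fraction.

17/2

1. [C1‖L1]  r_C1² − 289/4 = 0  ⇒  r_C1 = 17/2 (r>0 drops 1)
2. [ext C1·C2]  r_C1² + 16r_C1 − 833/4 = 0  ⇒  r_C1 = 17/2 (r>0 drops 1)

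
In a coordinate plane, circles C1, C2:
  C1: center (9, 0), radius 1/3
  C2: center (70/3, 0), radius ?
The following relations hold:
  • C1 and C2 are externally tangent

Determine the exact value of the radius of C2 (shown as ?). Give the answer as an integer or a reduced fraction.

14

1. [ext C1·C2]  r_C2² + (2/3)r_C2 − 616/3 = 0  ⇒  r_C2 = 14 (r>0 drops 1)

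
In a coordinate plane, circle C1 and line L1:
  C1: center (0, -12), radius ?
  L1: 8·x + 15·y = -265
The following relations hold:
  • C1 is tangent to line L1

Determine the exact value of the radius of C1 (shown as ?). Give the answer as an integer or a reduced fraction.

5

1. [C1‖L1]  r_C1² − 25 = 0  ⇒  r_C1 = 5 (r>0 drops 1)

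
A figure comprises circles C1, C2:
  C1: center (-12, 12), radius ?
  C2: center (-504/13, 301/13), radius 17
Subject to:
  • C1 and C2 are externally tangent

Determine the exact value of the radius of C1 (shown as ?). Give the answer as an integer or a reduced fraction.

12

1. [ext C1·C2]  r_C1² + 34r_C1 − 552 = 0  ⇒  r_C1 = 12 (r>0 drops 1)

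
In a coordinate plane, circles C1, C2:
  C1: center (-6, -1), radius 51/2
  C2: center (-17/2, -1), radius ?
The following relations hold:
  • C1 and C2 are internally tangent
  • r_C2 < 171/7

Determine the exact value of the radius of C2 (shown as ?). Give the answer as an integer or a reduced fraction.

1. [int C1,C2]  r_C2² − 51r_C2 + 644 = 0  ⇒  r_C2 = 23 or 28
2. given r_C2 < 171/7: keep 23

23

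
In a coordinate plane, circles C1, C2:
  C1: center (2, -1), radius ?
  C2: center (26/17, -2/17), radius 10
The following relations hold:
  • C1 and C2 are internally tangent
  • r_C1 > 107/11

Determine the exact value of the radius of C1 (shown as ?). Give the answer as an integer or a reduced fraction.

11

1. [int C1,C2]  r_C1² − 20r_C1 + 99 = 0  ⇒  r_C1 = 9 or 11
2. given r_C1 > 107/11: keep 11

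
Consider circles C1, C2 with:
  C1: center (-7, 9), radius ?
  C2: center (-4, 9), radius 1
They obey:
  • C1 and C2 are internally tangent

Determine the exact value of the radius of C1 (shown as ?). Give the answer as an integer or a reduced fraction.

4

1. [int C1,C2]  r_C1² − 2r_C1 − 8 = 0  ⇒  r_C1 = 4 (r>0 drops 1)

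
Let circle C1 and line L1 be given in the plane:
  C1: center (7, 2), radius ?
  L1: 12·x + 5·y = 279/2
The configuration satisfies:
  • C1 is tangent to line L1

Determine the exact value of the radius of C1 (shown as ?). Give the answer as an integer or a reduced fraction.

7/2

1. [C1‖L1]  r_C1² − 49/4 = 0  ⇒  r_C1 = 7/2 (r>0 drops 1)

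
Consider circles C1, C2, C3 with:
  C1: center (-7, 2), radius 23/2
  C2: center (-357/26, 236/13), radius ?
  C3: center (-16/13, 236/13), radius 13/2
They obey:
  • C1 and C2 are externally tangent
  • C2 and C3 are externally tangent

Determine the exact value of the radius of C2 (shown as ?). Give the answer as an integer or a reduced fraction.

6

1. [ext C1·C2]  r_C2² + 23r_C2 − 174 = 0  ⇒  r_C2 = 6 (r>0 drops 1)
2. [ext C2·C3]  r_C2² + 13r_C2 − 114 = 0  ⇒  r_C2 = 6 (r>0 drops 1)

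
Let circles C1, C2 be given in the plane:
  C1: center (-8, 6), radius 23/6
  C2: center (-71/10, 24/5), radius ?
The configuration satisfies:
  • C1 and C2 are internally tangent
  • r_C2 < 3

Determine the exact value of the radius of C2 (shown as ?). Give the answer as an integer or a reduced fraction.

7/3

1. [int C1,C2]  r_C2² − (23/3)r_C2 + 112/9 = 0  ⇒  r_C2 = 7/3 or 16/3
2. given r_C2 < 3: keep 7/3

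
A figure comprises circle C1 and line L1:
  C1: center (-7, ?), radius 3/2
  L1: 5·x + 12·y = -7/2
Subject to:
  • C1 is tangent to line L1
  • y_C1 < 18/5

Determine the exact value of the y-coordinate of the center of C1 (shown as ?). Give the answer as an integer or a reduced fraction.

1. [C1‖L1]  y_C1² − (21/4)y_C1 + 17/4 = 0  ⇒  y_C1 = 1 or 17/4
2. given y_C1 < 18/5: keep 1

1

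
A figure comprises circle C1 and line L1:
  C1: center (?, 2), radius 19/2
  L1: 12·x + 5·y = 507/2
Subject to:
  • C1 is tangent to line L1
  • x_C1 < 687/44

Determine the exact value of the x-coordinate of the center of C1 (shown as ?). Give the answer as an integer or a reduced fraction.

10

1. [C1‖L1]  x_C1² − (487/12)x_C1 + 1835/6 = 0  ⇒  x_C1 = 10 or 367/12
2. given x_C1 < 687/44: keep 10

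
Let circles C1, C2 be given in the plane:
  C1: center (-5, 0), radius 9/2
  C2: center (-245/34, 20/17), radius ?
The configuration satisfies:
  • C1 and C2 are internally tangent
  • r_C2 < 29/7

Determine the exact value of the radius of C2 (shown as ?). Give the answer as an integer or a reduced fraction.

2

1. [int C1,C2]  r_C2² − 9r_C2 + 14 = 0  ⇒  r_C2 = 2 or 7
2. given r_C2 < 29/7: keep 2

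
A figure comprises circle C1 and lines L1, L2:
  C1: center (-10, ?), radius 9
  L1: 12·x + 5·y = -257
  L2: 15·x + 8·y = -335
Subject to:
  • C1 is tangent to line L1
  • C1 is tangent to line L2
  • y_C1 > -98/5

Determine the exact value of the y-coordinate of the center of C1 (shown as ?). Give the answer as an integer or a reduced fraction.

1. [C1‖L1]  y_C1² + (274/5)y_C1 + 1016/5 = 0  ⇒  y_C1 = -254/5 or -4
2. [C1‖L2]  y_C1² + (185/4)y_C1 + 169 = 0  ⇒  y_C1 = -169/4 or -4

-4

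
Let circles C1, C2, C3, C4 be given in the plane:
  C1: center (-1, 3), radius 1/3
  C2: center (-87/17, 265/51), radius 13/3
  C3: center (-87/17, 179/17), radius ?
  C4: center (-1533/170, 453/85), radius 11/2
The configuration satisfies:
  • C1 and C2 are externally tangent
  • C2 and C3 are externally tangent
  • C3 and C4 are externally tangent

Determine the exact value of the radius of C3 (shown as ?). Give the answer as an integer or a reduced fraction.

1. [ext C2·C3]  r_C3² + (26/3)r_C3 − 29/3 = 0  ⇒  r_C3 = 1 (r>0 drops 1)
2. [ext C3·C4]  r_C3² + 11r_C3 − 12 = 0  ⇒  r_C3 = 1 (r>0 drops 1)

1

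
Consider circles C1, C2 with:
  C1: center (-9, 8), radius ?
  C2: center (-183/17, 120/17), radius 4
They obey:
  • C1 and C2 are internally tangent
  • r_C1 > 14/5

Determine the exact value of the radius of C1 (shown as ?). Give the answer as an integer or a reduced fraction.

6

1. [int C1,C2]  r_C1² − 8r_C1 + 12 = 0  ⇒  r_C1 = 2 or 6
2. given r_C1 > 14/5: keep 6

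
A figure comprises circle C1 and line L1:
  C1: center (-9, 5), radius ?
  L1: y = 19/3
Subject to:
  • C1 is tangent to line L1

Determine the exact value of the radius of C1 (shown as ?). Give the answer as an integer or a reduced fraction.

1. [C1‖L1]  r_C1² − 16/9 = 0  ⇒  r_C1 = 4/3 (r>0 drops 1)

4/3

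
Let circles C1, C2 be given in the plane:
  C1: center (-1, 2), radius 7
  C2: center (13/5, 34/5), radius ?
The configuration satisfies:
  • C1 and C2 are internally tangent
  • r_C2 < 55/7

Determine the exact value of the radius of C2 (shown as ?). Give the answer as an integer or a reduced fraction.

1. [int C1,C2]  r_C2² − 14r_C2 + 13 = 0  ⇒  r_C2 = 1 or 13
2. given r_C2 < 55/7: keep 1

1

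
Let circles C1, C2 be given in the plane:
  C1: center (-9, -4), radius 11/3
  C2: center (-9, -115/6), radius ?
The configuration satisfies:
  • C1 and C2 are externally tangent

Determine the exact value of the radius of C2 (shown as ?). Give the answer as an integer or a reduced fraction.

1. [ext C1·C2]  r_C2² + (22/3)r_C2 − 2599/12 = 0  ⇒  r_C2 = 23/2 (r>0 drops 1)

23/2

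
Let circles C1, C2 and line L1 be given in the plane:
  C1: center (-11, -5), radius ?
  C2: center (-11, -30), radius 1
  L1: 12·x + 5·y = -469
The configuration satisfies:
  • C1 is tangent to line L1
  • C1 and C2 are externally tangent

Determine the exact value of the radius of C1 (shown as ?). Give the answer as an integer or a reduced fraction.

1. [C1‖L1]  r_C1² − 576 = 0  ⇒  r_C1 = 24 (r>0 drops 1)
2. [ext C1·C2]  r_C1² + 2r_C1 − 624 = 0  ⇒  r_C1 = 24 (r>0 drops 1)

24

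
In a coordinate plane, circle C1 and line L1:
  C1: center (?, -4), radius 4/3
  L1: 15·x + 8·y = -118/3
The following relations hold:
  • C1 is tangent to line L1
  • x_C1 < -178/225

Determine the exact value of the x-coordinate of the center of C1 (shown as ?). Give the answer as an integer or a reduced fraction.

1. [C1‖L1]  x_C1² + (44/45)x_C1 − 92/45 = 0  ⇒  x_C1 = -2 or 46/45
2. given x_C1 < -178/225: keep -2

-2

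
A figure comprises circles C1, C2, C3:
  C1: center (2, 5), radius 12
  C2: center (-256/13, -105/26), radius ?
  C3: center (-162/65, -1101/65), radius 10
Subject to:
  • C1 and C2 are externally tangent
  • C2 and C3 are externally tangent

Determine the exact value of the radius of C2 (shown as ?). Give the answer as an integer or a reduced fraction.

23/2

1. [ext C1·C2]  r_C2² + 24r_C2 − 1633/4 = 0  ⇒  r_C2 = 23/2 (r>0 drops 1)
2. [ext C2·C3]  r_C2² + 20r_C2 − 1449/4 = 0  ⇒  r_C2 = 23/2 (r>0 drops 1)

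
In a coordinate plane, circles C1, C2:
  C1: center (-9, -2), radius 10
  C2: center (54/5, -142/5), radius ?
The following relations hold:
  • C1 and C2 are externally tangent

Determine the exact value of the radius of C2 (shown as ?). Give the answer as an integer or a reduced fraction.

23

1. [ext C1·C2]  r_C2² + 20r_C2 − 989 = 0  ⇒  r_C2 = 23 (r>0 drops 1)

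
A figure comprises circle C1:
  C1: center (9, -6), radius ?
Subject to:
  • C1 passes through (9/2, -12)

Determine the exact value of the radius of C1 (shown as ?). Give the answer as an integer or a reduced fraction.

1. [C1∋P]  r_C1² − 225/4 = 0  ⇒  r_C1 = 15/2 (r>0 drops 1)

15/2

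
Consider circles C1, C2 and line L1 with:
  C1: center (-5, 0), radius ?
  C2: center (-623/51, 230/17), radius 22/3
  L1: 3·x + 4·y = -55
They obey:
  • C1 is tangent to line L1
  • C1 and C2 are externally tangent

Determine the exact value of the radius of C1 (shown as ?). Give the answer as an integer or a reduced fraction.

1. [C1‖L1]  r_C1² − 64 = 0  ⇒  r_C1 = 8 (r>0 drops 1)
2. [ext C1·C2]  r_C1² + (44/3)r_C1 − 544/3 = 0  ⇒  r_C1 = 8 (r>0 drops 1)

8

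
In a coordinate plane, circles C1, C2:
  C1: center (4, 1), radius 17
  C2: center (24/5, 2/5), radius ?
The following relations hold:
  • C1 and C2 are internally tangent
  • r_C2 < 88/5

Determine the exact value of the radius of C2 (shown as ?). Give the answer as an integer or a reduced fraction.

1. [int C1,C2]  r_C2² − 34r_C2 + 288 = 0  ⇒  r_C2 = 16 or 18
2. given r_C2 < 88/5: keep 16

16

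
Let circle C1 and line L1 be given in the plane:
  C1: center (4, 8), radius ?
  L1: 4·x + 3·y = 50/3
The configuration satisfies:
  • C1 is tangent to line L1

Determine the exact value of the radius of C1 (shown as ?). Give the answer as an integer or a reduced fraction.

14/3

1. [C1‖L1]  r_C1² − 196/9 = 0  ⇒  r_C1 = 14/3 (r>0 drops 1)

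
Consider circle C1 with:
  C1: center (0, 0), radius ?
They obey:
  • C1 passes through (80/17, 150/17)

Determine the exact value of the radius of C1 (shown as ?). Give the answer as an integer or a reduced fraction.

1. [C1∋P]  r_C1² − 100 = 0  ⇒  r_C1 = 10 (r>0 drops 1)

10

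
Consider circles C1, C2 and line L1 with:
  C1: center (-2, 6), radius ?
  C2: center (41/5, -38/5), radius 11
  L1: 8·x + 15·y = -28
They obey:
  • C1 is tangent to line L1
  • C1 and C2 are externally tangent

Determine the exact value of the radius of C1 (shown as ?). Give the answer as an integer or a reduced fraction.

1. [C1‖L1]  r_C1² − 36 = 0  ⇒  r_C1 = 6 (r>0 drops 1)
2. [ext C1·C2]  r_C1² + 22r_C1 − 168 = 0  ⇒  r_C1 = 6 (r>0 drops 1)

6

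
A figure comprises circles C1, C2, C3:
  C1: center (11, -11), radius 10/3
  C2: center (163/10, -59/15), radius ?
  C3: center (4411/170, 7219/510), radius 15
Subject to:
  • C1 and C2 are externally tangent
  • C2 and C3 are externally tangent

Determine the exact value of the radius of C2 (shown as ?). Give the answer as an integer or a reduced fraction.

11/2

1. [ext C1·C2]  r_C2² + (20/3)r_C2 − 803/12 = 0  ⇒  r_C2 = 11/2 (r>0 drops 1)
2. [ext C2·C3]  r_C2² + 30r_C2 − 781/4 = 0  ⇒  r_C2 = 11/2 (r>0 drops 1)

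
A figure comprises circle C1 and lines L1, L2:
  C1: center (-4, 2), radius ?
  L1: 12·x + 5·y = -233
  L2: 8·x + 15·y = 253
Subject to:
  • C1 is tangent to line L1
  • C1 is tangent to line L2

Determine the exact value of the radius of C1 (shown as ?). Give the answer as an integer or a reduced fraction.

1. [C1‖L1]  r_C1² − 225 = 0  ⇒  r_C1 = 15 (r>0 drops 1)
2. [C1‖L2]  r_C1² − 225 = 0  ⇒  r_C1 = 15 (r>0 drops 1)

15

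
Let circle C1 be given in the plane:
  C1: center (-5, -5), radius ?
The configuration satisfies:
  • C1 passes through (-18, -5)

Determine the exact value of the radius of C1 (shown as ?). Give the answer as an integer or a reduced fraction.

13

1. [C1∋P]  r_C1² − 169 = 0  ⇒  r_C1 = 13 (r>0 drops 1)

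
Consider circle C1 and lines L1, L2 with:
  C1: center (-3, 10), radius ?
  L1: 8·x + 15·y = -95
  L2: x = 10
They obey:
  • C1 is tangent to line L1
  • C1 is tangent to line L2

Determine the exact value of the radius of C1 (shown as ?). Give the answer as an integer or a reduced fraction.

13

1. [C1‖L1]  r_C1² − 169 = 0  ⇒  r_C1 = 13 (r>0 drops 1)
2. [C1‖L2]  r_C1² − 169 = 0  ⇒  r_C1 = 13 (r>0 drops 1)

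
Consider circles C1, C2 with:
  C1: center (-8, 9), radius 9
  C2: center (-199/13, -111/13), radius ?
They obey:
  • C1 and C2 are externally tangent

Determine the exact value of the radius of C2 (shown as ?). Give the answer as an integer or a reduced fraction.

10

1. [ext C1·C2]  r_C2² + 18r_C2 − 280 = 0  ⇒  r_C2 = 10 (r>0 drops 1)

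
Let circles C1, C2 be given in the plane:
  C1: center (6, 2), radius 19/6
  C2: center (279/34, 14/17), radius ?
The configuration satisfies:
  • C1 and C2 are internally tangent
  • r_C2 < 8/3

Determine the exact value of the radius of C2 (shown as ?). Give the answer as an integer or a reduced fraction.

2/3

1. [int C1,C2]  r_C2² − (19/3)r_C2 + 34/9 = 0  ⇒  r_C2 = 2/3 or 17/3
2. given r_C2 < 8/3: keep 2/3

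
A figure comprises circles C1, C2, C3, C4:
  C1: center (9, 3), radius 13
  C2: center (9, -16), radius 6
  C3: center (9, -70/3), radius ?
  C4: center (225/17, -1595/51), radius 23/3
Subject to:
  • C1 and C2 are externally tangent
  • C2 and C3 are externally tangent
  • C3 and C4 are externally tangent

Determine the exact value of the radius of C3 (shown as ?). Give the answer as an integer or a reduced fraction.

4/3

1. [ext C2·C3]  r_C3² + 12r_C3 − 160/9 = 0  ⇒  r_C3 = 4/3 (r>0 drops 1)
2. [ext C3·C4]  r_C3² + (46/3)r_C3 − 200/9 = 0  ⇒  r_C3 = 4/3 (r>0 drops 1)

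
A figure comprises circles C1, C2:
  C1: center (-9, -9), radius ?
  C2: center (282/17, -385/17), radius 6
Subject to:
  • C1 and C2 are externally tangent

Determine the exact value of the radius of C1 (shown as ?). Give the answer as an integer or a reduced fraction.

1. [ext C1·C2]  r_C1² + 12r_C1 − 805 = 0  ⇒  r_C1 = 23 (r>0 drops 1)

23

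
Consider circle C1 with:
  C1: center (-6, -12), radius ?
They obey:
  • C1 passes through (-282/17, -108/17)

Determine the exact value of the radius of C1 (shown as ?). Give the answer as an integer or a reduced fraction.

12

1. [C1∋P]  r_C1² − 144 = 0  ⇒  r_C1 = 12 (r>0 drops 1)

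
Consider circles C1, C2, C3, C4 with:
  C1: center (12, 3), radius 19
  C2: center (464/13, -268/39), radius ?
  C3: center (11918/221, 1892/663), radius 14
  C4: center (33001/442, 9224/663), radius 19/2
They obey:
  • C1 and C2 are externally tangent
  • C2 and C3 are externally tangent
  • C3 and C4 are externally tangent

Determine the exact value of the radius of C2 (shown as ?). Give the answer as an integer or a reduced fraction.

1. [ext C1·C2]  r_C2² + 38r_C2 − 2680/9 = 0  ⇒  r_C2 = 20/3 (r>0 drops 1)
2. [ext C2·C3]  r_C2² + 28r_C2 − 2080/9 = 0  ⇒  r_C2 = 20/3 (r>0 drops 1)

20/3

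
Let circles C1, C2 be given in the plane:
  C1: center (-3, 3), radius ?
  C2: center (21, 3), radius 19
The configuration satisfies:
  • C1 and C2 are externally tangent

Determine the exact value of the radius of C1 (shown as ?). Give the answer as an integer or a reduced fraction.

1. [ext C1·C2]  r_C1² + 38r_C1 − 215 = 0  ⇒  r_C1 = 5 (r>0 drops 1)

5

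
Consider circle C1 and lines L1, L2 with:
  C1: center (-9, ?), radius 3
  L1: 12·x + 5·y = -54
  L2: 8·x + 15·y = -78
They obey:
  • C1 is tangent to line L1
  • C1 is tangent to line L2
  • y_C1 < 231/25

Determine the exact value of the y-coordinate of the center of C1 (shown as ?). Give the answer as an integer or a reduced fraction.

3

1. [C1‖L1]  y_C1² − (108/5)y_C1 + 279/5 = 0  ⇒  y_C1 = 3 or 93/5
2. [C1‖L2]  y_C1² + (4/5)y_C1 − 57/5 = 0  ⇒  y_C1 = -19/5 or 3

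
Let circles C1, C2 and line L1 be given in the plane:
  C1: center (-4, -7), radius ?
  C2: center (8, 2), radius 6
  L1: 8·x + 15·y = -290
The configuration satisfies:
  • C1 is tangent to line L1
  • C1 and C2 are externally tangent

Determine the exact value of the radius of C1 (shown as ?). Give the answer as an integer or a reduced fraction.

1. [C1‖L1]  r_C1² − 81 = 0  ⇒  r_C1 = 9 (r>0 drops 1)
2. [ext C1·C2]  r_C1² + 12r_C1 − 189 = 0  ⇒  r_C1 = 9 (r>0 drops 1)

9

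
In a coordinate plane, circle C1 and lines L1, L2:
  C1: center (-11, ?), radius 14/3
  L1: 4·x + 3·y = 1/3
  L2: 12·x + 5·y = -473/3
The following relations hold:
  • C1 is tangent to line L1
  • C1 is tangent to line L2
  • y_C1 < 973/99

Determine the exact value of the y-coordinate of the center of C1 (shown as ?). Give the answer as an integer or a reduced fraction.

7

1. [C1‖L1]  y_C1² − (266/9)y_C1 + 1421/9 = 0  ⇒  y_C1 = 7 or 203/9
2. [C1‖L2]  y_C1² + (154/15)y_C1 − 1813/15 = 0  ⇒  y_C1 = -259/15 or 7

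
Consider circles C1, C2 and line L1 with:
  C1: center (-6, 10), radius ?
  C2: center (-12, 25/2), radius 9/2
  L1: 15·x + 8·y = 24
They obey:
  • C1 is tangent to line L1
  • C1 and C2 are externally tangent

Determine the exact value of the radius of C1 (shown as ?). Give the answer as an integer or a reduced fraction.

2

1. [C1‖L1]  r_C1² − 4 = 0  ⇒  r_C1 = 2 (r>0 drops 1)
2. [ext C1·C2]  r_C1² + 9r_C1 − 22 = 0  ⇒  r_C1 = 2 (r>0 drops 1)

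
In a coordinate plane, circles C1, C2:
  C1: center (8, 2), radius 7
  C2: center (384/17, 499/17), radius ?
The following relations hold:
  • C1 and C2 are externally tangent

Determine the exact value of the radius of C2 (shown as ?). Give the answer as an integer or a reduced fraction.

24

1. [ext C1·C2]  r_C2² + 14r_C2 − 912 = 0  ⇒  r_C2 = 24 (r>0 drops 1)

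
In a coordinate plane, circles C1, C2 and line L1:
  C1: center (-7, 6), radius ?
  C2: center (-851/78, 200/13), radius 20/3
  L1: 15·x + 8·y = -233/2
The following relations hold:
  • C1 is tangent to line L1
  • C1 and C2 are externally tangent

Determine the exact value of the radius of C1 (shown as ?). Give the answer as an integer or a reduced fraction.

1. [C1‖L1]  r_C1² − 49/4 = 0  ⇒  r_C1 = 7/2 (r>0 drops 1)
2. [ext C1·C2]  r_C1² + (40/3)r_C1 − 707/12 = 0  ⇒  r_C1 = 7/2 (r>0 drops 1)

7/2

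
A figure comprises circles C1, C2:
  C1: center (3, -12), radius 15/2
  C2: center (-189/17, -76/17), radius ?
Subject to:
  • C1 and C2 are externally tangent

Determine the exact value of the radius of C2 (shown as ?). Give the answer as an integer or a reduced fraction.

17/2

1. [ext C1·C2]  r_C2² + 15r_C2 − 799/4 = 0  ⇒  r_C2 = 17/2 (r>0 drops 1)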